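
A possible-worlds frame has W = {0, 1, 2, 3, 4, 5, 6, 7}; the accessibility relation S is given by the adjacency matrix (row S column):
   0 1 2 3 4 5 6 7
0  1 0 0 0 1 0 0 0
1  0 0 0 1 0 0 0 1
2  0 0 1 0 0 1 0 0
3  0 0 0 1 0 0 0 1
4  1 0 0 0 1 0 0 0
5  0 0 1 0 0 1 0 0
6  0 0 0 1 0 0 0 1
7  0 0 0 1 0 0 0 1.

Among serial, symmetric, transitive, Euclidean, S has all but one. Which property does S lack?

symmetric

Serial: yes — every world has a successor (e.g. 0 S 0).
Symmetric: no — 1 S 3 but not 3 S 1.
Transitive: yes — every two-step S-path is closed by a direct edge.
Euclidean: yes — any two successors of a common world are S-related.
Only symmetric fails.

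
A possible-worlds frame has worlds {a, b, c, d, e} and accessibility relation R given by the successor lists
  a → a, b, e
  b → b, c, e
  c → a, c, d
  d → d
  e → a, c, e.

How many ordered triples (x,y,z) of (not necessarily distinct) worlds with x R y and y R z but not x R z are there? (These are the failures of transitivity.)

Enumerating: (a,b,c), (a,e,c), (b,c,a), (b,c,d), (b,e,a), (c,a,b), (c,a,e), (e,a,b), (e,c,d).

9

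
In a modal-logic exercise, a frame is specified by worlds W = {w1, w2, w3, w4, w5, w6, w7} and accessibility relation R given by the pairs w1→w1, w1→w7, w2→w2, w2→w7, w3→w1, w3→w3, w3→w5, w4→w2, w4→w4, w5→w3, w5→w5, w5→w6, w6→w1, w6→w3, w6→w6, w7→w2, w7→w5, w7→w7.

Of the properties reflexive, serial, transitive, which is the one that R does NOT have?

Reflexive: yes — every world is R-related to itself.
Serial: yes — every world has a successor (e.g. w1 R w1).
Transitive: no — w1 R w7 and w7 R w2, but not w1 R w2.
Only transitive fails.

transitive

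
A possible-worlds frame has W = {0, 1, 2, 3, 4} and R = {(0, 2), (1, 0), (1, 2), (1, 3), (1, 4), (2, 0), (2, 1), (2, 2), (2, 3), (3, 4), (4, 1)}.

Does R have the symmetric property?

No

Symmetric: no — 1 R 0 but not 0 R 1.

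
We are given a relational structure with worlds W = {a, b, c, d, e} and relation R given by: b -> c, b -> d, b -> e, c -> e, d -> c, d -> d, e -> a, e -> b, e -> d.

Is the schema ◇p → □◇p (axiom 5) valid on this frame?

No

By correspondence theory, 5 is valid on a frame iff R is Euclidean.
Euclidean: no — b R c and b R d, but not c R d.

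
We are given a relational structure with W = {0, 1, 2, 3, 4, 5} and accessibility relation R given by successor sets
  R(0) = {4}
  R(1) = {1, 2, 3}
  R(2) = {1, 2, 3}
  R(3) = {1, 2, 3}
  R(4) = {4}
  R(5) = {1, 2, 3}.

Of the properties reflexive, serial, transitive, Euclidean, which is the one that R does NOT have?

reflexive

Reflexive: no — 0 is not related to itself.
Serial: yes — every world has a successor (e.g. 0 R 4).
Transitive: yes — every two-step R-path is closed by a direct edge.
Euclidean: yes — any two successors of a common world are R-related.
Only reflexive fails.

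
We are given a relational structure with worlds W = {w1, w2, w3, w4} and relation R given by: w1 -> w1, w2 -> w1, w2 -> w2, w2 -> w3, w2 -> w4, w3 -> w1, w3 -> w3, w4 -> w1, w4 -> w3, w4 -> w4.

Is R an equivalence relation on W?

Reflexive: yes — every world is R-related to itself.
Symmetric: no — w2 R w1 but not w1 R w2.
Transitive: yes — every two-step R-path is closed by a direct edge.
So R is not an equivalence relation.

No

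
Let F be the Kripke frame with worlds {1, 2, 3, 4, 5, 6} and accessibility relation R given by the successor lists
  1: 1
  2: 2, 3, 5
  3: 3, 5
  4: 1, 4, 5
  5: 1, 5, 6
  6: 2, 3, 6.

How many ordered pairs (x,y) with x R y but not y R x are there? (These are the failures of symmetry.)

Enumerating: (2,3), (2,5), (3,5), (4,1), (4,5), (5,1), (5,6), (6,2), (6,3).

9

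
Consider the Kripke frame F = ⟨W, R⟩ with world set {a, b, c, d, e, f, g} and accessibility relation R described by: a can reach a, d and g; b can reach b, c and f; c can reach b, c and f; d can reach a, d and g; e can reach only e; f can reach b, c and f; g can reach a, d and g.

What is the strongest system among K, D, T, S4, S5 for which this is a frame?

S5

Serial (axiom D): yes — every world has a successor (e.g. a R a).
Reflexive (axiom T): yes — every world is R-related to itself.
Transitive (axiom 4): yes — every two-step R-path is closed by a direct edge.
Euclidean (axiom 5): yes — any two successors of a common world are R-related.
So F validates K, D, T, S4, S5. The strongest is S5.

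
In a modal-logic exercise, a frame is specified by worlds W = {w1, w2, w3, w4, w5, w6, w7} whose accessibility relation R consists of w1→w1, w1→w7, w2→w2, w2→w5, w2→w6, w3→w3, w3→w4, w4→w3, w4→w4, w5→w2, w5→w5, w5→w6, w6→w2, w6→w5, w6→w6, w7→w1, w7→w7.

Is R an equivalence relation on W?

Yes

Reflexive: yes — every world is R-related to itself.
Symmetric: yes — every pair in R has its reverse in R.
Transitive: yes — every two-step R-path is closed by a direct edge.
So R is an equivalence relation.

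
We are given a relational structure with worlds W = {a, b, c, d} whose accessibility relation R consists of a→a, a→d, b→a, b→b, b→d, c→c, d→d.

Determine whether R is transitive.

Transitive: yes — every two-step R-path is closed by a direct edge.

Yes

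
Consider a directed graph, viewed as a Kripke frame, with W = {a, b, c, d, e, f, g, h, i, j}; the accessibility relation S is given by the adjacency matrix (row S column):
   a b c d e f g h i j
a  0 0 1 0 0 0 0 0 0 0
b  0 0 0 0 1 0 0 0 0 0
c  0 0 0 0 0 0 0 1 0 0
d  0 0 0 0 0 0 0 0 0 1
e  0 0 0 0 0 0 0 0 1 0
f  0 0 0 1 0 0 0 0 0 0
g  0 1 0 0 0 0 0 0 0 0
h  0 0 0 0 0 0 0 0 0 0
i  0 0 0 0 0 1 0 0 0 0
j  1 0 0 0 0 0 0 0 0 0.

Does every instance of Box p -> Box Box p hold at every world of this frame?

No

Axiom 4 corresponds to the accessibility relation being transitive.
Transitive: no — a S c and c S h, but not a S h.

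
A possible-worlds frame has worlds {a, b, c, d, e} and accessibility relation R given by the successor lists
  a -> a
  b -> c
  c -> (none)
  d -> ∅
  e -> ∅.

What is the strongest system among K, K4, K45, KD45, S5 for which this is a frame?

Transitive (axiom 4): yes — every two-step R-path is closed by a direct edge.
Euclidean (axiom 5): no — b R c and b R c, but not c R c.
Serial (axiom D): no — c has no R-successor.
Reflexive (axiom T): no — b is not related to itself.
So F validates K, K4; K45 would additionally require R to be Euclidean. The strongest is K4.

K4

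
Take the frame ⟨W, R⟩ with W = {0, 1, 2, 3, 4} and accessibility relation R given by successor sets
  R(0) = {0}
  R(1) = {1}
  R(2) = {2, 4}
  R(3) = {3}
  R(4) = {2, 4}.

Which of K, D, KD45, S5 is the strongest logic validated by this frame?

S5

Serial (axiom D): yes — every world has a successor (e.g. 0 R 0).
Euclidean (axiom 5): yes — any two successors of a common world are R-related.
Transitive (axiom 4): yes — every two-step R-path is closed by a direct edge.
Reflexive (axiom T): yes — every world is R-related to itself.
So F validates K, D, KD45, S5. The strongest is S5.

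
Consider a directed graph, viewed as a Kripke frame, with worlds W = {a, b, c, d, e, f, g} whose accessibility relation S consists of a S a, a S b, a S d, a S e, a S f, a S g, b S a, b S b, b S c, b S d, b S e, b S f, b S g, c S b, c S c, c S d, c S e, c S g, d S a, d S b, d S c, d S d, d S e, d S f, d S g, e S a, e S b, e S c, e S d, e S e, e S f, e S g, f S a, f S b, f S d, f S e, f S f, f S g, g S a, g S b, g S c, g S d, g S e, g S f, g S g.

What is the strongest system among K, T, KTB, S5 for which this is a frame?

KTB

Reflexive (axiom T): yes — every world is S-related to itself.
Symmetric (axiom B): yes — every pair in S has its reverse in S.
Euclidean (axiom 5): no — b S a and b S c, but not a S c.
So F validates K, T, KTB; S5 would additionally require S to be Euclidean. The strongest is KTB.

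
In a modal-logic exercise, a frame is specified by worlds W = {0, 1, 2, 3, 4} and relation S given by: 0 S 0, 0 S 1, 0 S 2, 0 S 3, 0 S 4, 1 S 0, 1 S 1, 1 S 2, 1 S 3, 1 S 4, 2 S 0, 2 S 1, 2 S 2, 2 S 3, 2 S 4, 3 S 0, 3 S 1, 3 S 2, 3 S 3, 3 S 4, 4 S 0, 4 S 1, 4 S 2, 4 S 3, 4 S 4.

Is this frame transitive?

Transitive: yes — every two-step S-path is closed by a direct edge.

Yes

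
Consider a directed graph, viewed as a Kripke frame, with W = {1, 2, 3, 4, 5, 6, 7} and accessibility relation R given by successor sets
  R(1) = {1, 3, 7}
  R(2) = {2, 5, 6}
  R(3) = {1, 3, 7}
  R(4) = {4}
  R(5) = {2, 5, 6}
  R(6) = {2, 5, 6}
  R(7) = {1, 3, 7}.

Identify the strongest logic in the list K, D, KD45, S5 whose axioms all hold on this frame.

Serial (axiom D): yes — every world has a successor (e.g. 1 R 1).
Euclidean (axiom 5): yes — any two successors of a common world are R-related.
Transitive (axiom 4): yes — every two-step R-path is closed by a direct edge.
Reflexive (axiom T): yes — every world is R-related to itself.
So F validates K, D, KD45, S5. The strongest is S5.

S5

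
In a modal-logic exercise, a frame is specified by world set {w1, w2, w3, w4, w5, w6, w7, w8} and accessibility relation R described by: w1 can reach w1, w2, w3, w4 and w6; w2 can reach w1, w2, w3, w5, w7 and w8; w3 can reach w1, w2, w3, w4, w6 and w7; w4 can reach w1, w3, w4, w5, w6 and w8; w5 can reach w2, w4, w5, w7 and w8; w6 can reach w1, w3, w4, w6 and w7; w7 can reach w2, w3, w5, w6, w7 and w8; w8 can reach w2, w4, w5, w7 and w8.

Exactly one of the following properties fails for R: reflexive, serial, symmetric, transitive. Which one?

transitive

Reflexive: yes — every world is R-related to itself.
Serial: yes — every world has a successor (e.g. w1 R w1).
Symmetric: yes — every pair in R has its reverse in R.
Transitive: no — w1 R w2 and w2 R w5, but not w1 R w5.
Only transitive fails.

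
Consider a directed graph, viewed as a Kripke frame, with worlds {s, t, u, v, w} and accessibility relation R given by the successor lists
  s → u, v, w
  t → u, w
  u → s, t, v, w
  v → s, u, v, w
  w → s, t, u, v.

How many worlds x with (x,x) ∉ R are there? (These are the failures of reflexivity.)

Enumerating: s, t, u, w.

4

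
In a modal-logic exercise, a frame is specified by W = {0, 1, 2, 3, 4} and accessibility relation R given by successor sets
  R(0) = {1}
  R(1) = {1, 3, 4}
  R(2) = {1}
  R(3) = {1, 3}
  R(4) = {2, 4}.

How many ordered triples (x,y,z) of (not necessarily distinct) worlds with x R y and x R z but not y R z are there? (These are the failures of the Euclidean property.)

5

Enumerating: (1,3,4), (1,4,1), (1,4,3), (4,2,2), (4,2,4).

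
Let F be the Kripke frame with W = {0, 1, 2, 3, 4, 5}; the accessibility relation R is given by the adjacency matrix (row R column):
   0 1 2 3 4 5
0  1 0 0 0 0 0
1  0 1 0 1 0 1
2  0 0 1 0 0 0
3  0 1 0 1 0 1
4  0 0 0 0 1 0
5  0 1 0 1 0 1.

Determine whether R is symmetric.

Yes

Symmetric: yes — every pair in R has its reverse in R.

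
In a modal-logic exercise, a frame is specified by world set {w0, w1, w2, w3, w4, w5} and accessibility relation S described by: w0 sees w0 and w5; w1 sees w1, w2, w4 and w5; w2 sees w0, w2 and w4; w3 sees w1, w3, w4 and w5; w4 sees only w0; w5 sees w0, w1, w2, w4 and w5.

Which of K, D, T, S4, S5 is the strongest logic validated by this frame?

D

Serial (axiom D): yes — every world has a successor (e.g. w0 S w0).
Reflexive (axiom T): no — w4 is not related to itself.
Transitive (axiom 4): no — w0 S w5 and w5 S w1, but not w0 S w1.
Euclidean (axiom 5): no — w1 S w2 and w1 S w5, but not w2 S w5.
So F validates K, D; T would additionally require S to be reflexive. The strongest is D.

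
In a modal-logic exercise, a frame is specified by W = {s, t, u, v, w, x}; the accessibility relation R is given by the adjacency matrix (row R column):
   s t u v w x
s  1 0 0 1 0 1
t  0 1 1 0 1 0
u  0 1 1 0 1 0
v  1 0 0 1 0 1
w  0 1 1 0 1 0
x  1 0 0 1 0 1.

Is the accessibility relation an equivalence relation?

Reflexive: yes — every world is R-related to itself.
Symmetric: yes — every pair in R has its reverse in R.
Transitive: yes — every two-step R-path is closed by a direct edge.
So R is an equivalence relation.

Yes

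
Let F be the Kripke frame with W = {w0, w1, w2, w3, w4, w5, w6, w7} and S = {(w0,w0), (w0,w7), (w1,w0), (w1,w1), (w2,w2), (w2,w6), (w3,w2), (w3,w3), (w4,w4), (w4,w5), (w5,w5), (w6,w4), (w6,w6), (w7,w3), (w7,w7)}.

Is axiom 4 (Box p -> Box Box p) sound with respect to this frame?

The schema 4 characterises exactly the transitive frames.
Transitive: no — w0 S w7 and w7 S w3, but not w0 S w3.

No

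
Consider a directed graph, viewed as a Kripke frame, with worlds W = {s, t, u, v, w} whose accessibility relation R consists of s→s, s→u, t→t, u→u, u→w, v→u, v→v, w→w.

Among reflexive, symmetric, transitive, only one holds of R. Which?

reflexive

Reflexive: yes — every world is R-related to itself.
Symmetric: no — s R u but not u R s.
Transitive: no — s R u and u R w, but not s R w.
Only reflexive holds.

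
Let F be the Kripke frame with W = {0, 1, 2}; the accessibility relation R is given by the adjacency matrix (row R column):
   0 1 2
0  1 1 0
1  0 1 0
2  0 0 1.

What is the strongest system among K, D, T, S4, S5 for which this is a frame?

S4

Serial (axiom D): yes — every world has a successor (e.g. 0 R 0).
Reflexive (axiom T): yes — every world is R-related to itself.
Transitive (axiom 4): yes — every two-step R-path is closed by a direct edge.
Euclidean (axiom 5): no — 0 R 1 and 0 R 0, but not 1 R 0.
So F validates K, D, T, S4; S5 would additionally require R to be Euclidean. The strongest is S4.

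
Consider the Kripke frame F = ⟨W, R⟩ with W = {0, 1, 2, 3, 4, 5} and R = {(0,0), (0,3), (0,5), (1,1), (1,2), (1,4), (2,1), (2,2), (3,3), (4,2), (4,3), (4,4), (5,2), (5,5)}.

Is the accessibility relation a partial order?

No

Reflexive: yes — every world is R-related to itself.
Transitive: no — 0 R 5 and 5 R 2, but not 0 R 2.
Antisymmetric: no — 1 R 2 and 2 R 1 with 1 ≠ 2.
So R is not a partial order.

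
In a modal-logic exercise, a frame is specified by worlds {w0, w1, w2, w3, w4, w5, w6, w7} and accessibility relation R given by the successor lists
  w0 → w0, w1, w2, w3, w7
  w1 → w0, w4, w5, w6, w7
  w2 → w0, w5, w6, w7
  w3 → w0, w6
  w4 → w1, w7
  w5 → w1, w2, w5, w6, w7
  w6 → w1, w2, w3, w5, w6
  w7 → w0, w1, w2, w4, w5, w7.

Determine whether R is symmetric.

Symmetric: yes — every pair in R has its reverse in R.

Yes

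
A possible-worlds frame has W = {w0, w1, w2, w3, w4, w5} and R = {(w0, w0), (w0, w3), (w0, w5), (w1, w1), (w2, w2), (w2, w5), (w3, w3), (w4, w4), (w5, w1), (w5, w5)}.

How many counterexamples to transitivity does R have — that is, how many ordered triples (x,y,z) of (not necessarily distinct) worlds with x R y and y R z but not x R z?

2

Enumerating: (w0,w5,w1), (w2,w5,w1).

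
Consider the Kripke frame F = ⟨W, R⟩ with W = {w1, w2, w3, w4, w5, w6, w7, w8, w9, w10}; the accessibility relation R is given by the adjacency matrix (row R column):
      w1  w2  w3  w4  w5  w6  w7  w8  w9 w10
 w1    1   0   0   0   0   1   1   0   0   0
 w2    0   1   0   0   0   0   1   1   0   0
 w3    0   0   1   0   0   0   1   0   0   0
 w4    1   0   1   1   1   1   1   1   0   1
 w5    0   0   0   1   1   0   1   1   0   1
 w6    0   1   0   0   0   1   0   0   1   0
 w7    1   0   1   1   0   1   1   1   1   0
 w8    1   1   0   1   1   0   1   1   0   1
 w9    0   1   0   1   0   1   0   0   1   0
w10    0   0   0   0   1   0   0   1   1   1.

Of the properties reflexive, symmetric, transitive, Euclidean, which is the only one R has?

reflexive

Reflexive: yes — every world is R-related to itself.
Symmetric: no — w1 R w6 but not w6 R w1.
Transitive: no — w1 R w6 and w6 R w2, but not w1 R w2.
Euclidean: no — w1 R w6 and w1 R w7, but not w6 R w7.
Only reflexive holds.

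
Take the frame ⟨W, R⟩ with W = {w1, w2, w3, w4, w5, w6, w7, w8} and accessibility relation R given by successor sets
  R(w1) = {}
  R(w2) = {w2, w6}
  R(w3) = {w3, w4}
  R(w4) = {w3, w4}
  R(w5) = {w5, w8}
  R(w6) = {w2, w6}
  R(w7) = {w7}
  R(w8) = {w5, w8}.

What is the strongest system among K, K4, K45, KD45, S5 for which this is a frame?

K45

Transitive (axiom 4): yes — every two-step R-path is closed by a direct edge.
Euclidean (axiom 5): yes — any two successors of a common world are R-related.
Serial (axiom D): no — w1 has no R-successor.
Reflexive (axiom T): no — w1 is not related to itself.
So F validates K, K4, K45; KD45 would additionally require R to be serial. The strongest is K45.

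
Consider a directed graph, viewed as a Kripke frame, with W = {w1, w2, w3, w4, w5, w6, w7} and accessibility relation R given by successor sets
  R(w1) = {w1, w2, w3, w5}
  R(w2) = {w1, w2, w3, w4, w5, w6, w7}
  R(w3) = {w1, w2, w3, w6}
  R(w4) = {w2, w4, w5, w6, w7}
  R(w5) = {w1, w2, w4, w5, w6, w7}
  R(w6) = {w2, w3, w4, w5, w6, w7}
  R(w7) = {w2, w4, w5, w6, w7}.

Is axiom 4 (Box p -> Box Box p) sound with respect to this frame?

No

By correspondence theory, 4 is valid on a frame iff R is transitive.
Transitive: no — w1 R w2 and w2 R w4, but not w1 R w4.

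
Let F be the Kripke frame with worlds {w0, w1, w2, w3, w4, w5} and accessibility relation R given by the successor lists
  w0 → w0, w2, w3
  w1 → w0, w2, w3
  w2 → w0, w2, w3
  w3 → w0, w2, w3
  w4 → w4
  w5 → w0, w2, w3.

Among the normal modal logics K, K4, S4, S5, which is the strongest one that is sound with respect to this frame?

K4

Transitive (axiom 4): yes — every two-step R-path is closed by a direct edge.
Reflexive (axiom T): no — w1 is not related to itself.
Euclidean (axiom 5): yes — any two successors of a common world are R-related.
So F validates K, K4; S4 would additionally require R to be reflexive. The strongest is K4.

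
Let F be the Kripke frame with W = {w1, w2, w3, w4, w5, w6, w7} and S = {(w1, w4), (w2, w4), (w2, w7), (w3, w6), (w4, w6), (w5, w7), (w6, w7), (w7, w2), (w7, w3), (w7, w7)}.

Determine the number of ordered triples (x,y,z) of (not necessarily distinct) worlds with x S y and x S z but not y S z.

11

Enumerating: (w1,w4,w4), (w2,w4,w4), (w2,w4,w7), (w2,w7,w4), (w3,w6,w6), (w4,w6,w6), (w7,w2,w2), (w7,w2,w3), (w7,w3,w2), (w7,w3,w3), (w7,w3,w7).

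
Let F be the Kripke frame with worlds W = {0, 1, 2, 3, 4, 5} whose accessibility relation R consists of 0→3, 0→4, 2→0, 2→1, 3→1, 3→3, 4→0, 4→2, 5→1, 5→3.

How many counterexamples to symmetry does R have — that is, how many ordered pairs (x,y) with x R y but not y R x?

7

Enumerating: (0,3), (2,0), (2,1), (3,1), (4,2), (5,1), (5,3).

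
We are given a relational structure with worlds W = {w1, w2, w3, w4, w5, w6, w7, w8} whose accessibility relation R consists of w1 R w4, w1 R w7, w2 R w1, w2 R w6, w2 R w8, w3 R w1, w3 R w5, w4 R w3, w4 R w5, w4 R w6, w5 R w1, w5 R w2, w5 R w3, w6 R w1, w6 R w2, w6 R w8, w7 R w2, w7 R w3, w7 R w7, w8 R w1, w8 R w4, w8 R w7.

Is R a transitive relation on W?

No

Transitive: no — w1 R w4 and w4 R w3, but not w1 R w3.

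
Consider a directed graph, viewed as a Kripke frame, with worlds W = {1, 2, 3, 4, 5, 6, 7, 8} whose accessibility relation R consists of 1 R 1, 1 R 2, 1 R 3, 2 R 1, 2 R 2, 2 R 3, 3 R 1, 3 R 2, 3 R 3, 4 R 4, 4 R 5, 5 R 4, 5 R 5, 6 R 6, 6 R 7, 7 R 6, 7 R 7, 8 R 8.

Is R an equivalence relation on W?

Yes

Reflexive: yes — every world is R-related to itself.
Symmetric: yes — every pair in R has its reverse in R.
Transitive: yes — every two-step R-path is closed by a direct edge.
So R is an equivalence relation.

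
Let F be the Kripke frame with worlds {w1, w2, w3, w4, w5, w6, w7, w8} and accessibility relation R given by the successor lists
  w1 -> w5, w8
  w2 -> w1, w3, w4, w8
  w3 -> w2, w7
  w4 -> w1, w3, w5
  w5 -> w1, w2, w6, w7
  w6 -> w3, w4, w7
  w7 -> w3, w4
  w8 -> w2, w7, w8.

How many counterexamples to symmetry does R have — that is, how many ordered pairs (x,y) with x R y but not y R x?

Enumerating: (w1,w8), (w2,w1), (w2,w4), (w4,w1), (w4,w3), (w4,w5), (w5,w2), (w5,w6), (w5,w7), (w6,w3), (w6,w4), (w6,w7), (w7,w4), (w8,w7).

14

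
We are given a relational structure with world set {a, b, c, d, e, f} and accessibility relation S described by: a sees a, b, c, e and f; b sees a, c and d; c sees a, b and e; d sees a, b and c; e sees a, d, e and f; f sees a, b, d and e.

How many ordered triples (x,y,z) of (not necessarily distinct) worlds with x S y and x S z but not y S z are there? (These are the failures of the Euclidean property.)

29

Enumerating: (a,b,b), (a,b,e), (a,b,f), (a,c,c), (a,c,f), (a,e,b), (a,e,c), (a,f,c), (a,f,f), (b,a,d), (b,c,c), (b,c,d), … and 17 more.
Total: 29.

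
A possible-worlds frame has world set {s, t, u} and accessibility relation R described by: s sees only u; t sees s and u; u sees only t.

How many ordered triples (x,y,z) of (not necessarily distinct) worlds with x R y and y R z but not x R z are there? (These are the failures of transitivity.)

Enumerating: (s,u,t), (t,u,t), (u,t,s), (u,t,u).

4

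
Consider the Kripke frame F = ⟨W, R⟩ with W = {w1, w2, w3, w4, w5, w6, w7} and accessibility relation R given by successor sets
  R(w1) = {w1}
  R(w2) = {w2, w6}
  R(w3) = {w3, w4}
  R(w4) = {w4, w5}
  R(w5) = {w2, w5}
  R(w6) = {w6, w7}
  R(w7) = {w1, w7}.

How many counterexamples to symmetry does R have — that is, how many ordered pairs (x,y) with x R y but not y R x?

Enumerating: (w2,w6), (w3,w4), (w4,w5), (w5,w2), (w6,w7), (w7,w1).

6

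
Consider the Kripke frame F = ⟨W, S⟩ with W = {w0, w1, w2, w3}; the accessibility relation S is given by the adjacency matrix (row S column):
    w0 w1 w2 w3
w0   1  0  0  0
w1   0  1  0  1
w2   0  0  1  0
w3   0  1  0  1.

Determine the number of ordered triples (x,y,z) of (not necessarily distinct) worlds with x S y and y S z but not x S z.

S is transitive; there are no such tuples.

0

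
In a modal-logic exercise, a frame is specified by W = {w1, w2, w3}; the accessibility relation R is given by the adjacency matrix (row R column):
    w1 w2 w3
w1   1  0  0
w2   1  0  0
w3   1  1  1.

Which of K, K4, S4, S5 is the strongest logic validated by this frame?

Transitive (axiom 4): yes — every two-step R-path is closed by a direct edge.
Reflexive (axiom T): no — w2 is not related to itself.
Euclidean (axiom 5): no — w3 R w1 and w3 R w2, but not w1 R w2.
So F validates K, K4; S4 would additionally require R to be reflexive. The strongest is K4.

K4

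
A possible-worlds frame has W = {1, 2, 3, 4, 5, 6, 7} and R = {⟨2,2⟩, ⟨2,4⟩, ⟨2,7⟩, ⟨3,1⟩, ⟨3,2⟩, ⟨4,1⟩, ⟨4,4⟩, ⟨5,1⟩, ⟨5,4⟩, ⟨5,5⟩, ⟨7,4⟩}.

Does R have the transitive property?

No

Transitive: no — 2 R 4 and 4 R 1, but not 2 R 1.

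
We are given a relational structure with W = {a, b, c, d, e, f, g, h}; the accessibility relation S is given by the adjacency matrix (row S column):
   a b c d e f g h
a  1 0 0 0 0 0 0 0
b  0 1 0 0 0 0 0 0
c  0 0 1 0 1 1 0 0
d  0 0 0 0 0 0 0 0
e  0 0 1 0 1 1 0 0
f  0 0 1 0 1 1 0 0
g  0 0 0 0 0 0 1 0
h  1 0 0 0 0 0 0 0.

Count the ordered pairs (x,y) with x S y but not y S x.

Enumerating: (h,a).

1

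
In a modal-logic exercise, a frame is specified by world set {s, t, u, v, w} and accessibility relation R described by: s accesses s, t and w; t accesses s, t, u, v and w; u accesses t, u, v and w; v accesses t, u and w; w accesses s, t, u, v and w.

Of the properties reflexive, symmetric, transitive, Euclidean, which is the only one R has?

Reflexive: no — v is not related to itself.
Symmetric: yes — every pair in R has its reverse in R.
Transitive: no — s R t and t R u, but not s R u.
Euclidean: no — t R s and t R u, but not s R u.
Only symmetric holds.

symmetric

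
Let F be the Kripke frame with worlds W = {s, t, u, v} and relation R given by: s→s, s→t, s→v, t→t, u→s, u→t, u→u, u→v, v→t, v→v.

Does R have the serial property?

Yes

Serial: yes — every world has a successor (e.g. s R s).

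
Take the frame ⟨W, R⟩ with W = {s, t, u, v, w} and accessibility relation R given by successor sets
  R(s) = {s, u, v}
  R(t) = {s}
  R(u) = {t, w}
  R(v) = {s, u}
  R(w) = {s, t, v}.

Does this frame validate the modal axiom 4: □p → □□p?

No

Axiom 4 corresponds to the accessibility relation being transitive.
Transitive: no — s R u and u R t, but not s R t.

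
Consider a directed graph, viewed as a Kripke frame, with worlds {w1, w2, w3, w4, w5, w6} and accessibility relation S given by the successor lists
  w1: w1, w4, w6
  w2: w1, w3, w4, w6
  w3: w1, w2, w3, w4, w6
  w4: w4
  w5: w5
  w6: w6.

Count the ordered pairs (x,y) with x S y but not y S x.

8

Enumerating: (w1,w4), (w1,w6), (w2,w1), (w2,w4), (w2,w6), (w3,w1), (w3,w4), (w3,w6).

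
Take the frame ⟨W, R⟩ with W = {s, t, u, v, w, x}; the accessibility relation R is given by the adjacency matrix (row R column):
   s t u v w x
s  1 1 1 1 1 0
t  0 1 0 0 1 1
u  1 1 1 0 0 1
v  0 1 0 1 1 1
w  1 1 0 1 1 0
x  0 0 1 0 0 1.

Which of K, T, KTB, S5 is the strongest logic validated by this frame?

T

Reflexive (axiom T): yes — every world is R-related to itself.
Symmetric (axiom B): no — s R t but not t R s.
Euclidean (axiom 5): no — s R t and s R u, but not t R u.
So F validates K, T; KTB would additionally require R to be symmetric. The strongest is T.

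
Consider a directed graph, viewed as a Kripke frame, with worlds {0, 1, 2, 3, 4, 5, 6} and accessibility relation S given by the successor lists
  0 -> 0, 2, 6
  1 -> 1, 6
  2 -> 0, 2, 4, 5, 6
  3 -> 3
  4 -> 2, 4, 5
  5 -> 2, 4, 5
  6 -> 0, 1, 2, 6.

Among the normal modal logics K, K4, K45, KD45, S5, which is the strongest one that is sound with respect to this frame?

K

Transitive (axiom 4): no — 0 S 2 and 2 S 4, but not 0 S 4.
Euclidean (axiom 5): no — 2 S 0 and 2 S 4, but not 0 S 4.
Serial (axiom D): yes — every world has a successor (e.g. 0 S 0).
Reflexive (axiom T): yes — every world is S-related to itself.
So F validates K; K4 would additionally require S to be transitive. The strongest is K.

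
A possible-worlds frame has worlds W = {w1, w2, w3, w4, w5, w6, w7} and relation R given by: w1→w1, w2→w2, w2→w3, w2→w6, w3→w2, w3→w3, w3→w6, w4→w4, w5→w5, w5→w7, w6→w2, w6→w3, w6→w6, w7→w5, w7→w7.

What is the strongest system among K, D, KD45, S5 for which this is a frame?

Serial (axiom D): yes — every world has a successor (e.g. w1 R w1).
Euclidean (axiom 5): yes — any two successors of a common world are R-related.
Transitive (axiom 4): yes — every two-step R-path is closed by a direct edge.
Reflexive (axiom T): yes — every world is R-related to itself.
So F validates K, D, KD45, S5. The strongest is S5.

S5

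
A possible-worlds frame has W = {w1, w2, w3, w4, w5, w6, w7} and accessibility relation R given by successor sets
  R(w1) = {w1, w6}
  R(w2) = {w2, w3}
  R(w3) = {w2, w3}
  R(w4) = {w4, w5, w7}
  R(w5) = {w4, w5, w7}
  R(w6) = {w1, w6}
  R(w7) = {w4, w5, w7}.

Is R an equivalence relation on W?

Reflexive: yes — every world is R-related to itself.
Symmetric: yes — every pair in R has its reverse in R.
Transitive: yes — every two-step R-path is closed by a direct edge.
So R is an equivalence relation.

Yes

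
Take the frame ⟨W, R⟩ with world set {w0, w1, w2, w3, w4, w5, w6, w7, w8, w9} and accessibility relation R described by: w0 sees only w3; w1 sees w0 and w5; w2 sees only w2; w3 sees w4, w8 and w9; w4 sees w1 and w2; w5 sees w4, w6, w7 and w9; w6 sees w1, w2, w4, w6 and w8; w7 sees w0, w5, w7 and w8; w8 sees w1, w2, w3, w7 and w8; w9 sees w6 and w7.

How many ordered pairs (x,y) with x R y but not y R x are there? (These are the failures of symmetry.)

19

Enumerating: (w0,w3), (w1,w0), (w1,w5), (w3,w4), (w3,w9), (w4,w1), (w4,w2), (w5,w4), (w5,w6), (w5,w9), (w6,w1), (w6,w2), … and 7 more.
Total: 19.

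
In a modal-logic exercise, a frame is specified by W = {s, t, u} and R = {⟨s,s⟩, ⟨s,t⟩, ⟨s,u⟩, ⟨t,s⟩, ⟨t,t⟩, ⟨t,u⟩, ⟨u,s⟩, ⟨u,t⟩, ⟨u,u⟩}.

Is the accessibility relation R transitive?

Transitive: yes — every two-step R-path is closed by a direct edge.

Yes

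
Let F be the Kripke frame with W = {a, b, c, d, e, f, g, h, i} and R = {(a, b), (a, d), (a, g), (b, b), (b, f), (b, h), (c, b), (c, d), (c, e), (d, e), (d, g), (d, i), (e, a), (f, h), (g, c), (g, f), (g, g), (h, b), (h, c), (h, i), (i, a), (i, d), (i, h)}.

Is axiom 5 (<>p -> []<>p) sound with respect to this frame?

No

By correspondence theory, 5 is valid on a frame iff R is Euclidean.
Euclidean: no — a R b and a R d, but not b R d.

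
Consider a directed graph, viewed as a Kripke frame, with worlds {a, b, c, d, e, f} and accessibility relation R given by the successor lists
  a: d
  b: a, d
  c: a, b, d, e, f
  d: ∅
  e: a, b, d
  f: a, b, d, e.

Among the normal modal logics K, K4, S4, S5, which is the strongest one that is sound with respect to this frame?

Transitive (axiom 4): yes — every two-step R-path is closed by a direct edge.
Reflexive (axiom T): no — a is not related to itself.
Euclidean (axiom 5): no — b R d and b R a, but not d R a.
So F validates K, K4; S4 would additionally require R to be reflexive. The strongest is K4.

K4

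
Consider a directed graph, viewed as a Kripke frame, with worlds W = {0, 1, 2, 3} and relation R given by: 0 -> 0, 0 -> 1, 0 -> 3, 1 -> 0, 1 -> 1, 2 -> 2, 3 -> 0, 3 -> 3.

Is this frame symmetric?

Symmetric: yes — every pair in R has its reverse in R.

Yes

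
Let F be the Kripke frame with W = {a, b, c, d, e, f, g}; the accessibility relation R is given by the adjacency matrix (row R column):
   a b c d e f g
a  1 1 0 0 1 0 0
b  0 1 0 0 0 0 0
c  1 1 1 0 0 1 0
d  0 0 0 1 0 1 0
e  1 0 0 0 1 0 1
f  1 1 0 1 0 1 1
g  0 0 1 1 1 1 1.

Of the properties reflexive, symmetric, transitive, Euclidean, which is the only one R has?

Reflexive: yes — every world is R-related to itself.
Symmetric: no — a R b but not b R a.
Transitive: no — a R e and e R g, but not a R g.
Euclidean: no — a R b and a R e, but not b R e.
Only reflexive holds.

reflexive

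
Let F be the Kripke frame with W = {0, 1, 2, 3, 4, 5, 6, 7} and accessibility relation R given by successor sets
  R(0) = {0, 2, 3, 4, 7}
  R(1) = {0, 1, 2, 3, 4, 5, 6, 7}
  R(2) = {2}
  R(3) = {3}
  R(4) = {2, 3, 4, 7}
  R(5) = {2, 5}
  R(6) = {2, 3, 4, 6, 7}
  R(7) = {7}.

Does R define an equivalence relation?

Reflexive: yes — every world is R-related to itself.
Symmetric: no — 0 R 2 but not 2 R 0.
Transitive: yes — every two-step R-path is closed by a direct edge.
So R is not an equivalence relation.

No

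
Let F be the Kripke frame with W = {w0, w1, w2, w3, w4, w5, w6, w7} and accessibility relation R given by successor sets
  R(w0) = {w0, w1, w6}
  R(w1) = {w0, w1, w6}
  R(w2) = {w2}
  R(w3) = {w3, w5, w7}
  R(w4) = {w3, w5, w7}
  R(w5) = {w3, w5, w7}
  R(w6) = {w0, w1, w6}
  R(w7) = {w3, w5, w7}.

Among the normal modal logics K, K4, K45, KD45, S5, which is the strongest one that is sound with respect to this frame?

KD45

Transitive (axiom 4): yes — every two-step R-path is closed by a direct edge.
Euclidean (axiom 5): yes — any two successors of a common world are R-related.
Serial (axiom D): yes — every world has a successor (e.g. w0 R w0).
Reflexive (axiom T): no — w4 is not related to itself.
So F validates K, K4, K45, KD45; S5 would additionally require R to be reflexive. The strongest is KD45.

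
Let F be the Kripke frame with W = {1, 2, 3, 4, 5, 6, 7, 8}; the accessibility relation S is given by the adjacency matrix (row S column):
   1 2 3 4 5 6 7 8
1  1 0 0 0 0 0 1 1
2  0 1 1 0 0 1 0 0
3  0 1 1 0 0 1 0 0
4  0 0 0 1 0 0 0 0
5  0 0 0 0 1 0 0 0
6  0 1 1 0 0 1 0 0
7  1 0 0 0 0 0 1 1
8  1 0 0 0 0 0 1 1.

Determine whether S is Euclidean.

Yes

Euclidean: yes — any two successors of a common world are S-related.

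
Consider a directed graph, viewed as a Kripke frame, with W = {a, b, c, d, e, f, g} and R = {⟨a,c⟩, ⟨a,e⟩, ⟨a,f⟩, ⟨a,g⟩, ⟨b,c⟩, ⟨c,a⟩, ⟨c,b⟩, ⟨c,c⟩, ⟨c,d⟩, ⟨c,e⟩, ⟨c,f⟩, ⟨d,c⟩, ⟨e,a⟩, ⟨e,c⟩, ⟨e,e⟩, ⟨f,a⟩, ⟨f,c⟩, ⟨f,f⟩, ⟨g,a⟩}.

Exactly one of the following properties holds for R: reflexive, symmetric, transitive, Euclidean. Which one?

Reflexive: no — a is not related to itself.
Symmetric: yes — every pair in R has its reverse in R.
Transitive: no — a R c and c R b, but not a R b.
Euclidean: no — a R c and a R g, but not c R g.
Only symmetric holds.

symmetric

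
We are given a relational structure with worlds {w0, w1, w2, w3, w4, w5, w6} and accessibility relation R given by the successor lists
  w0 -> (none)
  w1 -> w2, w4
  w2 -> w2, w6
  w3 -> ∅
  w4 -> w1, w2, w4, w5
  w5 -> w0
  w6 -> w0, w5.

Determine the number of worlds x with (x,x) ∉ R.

Enumerating: w0, w1, w3, w5, w6.

5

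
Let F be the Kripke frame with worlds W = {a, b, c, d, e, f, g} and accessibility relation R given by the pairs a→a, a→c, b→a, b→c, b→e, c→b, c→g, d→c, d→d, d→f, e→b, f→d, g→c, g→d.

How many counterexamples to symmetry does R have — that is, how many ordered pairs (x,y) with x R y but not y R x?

Enumerating: (a,c), (b,a), (d,c), (g,d).

4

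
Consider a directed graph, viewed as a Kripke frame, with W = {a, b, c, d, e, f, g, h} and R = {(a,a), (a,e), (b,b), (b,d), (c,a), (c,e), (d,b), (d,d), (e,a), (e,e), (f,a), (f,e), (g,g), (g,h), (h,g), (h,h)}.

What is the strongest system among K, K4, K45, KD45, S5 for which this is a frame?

KD45

Transitive (axiom 4): yes — every two-step R-path is closed by a direct edge.
Euclidean (axiom 5): yes — any two successors of a common world are R-related.
Serial (axiom D): yes — every world has a successor (e.g. a R a).
Reflexive (axiom T): no — c is not related to itself.
So F validates K, K4, K45, KD45; S5 would additionally require R to be reflexive. The strongest is KD45.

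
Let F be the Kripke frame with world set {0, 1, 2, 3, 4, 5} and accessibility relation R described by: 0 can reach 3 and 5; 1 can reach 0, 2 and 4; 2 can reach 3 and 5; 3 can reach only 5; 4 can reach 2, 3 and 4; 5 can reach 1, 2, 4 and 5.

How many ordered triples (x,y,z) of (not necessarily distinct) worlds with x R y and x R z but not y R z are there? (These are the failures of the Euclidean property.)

Enumerating: (0,3,3), (0,5,3), (1,0,0), (1,0,2), (1,0,4), (1,2,0), (1,2,2), (1,2,4), (1,4,0), (2,3,3), (2,5,3), (4,2,2), … and 11 more.
Total: 23.

23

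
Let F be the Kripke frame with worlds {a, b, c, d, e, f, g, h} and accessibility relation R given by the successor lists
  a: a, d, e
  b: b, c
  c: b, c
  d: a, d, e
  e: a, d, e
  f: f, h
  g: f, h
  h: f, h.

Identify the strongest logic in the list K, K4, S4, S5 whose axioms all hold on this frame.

K4

Transitive (axiom 4): yes — every two-step R-path is closed by a direct edge.
Reflexive (axiom T): no — g is not related to itself.
Euclidean (axiom 5): yes — any two successors of a common world are R-related.
So F validates K, K4; S4 would additionally require R to be reflexive. The strongest is K4.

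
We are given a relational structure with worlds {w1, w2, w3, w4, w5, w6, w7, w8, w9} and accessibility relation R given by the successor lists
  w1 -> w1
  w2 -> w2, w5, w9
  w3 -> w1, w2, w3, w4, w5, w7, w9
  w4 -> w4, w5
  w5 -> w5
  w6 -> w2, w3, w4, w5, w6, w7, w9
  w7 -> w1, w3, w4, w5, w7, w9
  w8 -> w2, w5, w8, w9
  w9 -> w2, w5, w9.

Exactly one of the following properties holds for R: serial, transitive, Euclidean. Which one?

Serial: yes — every world has a successor (e.g. w1 R w1).
Transitive: no — w6 R w3 and w3 R w1, but not w6 R w1.
Euclidean: no — w2 R w5 and w2 R w9, but not w5 R w9.
Only serial holds.

serial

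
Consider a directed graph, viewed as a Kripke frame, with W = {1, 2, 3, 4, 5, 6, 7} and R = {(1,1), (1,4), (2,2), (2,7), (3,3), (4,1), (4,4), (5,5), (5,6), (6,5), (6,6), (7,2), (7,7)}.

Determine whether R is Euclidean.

Yes

Euclidean: yes — any two successors of a common world are R-related.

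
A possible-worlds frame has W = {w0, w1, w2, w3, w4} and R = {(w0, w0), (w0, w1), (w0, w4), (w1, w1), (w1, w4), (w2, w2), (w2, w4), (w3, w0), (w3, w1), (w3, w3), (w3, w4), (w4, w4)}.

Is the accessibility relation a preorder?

Reflexive: yes — every world is R-related to itself.
Transitive: yes — every two-step R-path is closed by a direct edge.
So R is a preorder.

Yes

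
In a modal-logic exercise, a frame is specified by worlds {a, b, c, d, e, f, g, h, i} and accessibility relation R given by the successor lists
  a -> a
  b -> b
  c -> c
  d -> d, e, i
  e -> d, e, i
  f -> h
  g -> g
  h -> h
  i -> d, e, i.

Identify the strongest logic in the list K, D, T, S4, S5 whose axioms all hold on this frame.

Serial (axiom D): yes — every world has a successor (e.g. a R a).
Reflexive (axiom T): no — f is not related to itself.
Transitive (axiom 4): yes — every two-step R-path is closed by a direct edge.
Euclidean (axiom 5): yes — any two successors of a common world are R-related.
So F validates K, D; T would additionally require R to be reflexive. The strongest is D.

D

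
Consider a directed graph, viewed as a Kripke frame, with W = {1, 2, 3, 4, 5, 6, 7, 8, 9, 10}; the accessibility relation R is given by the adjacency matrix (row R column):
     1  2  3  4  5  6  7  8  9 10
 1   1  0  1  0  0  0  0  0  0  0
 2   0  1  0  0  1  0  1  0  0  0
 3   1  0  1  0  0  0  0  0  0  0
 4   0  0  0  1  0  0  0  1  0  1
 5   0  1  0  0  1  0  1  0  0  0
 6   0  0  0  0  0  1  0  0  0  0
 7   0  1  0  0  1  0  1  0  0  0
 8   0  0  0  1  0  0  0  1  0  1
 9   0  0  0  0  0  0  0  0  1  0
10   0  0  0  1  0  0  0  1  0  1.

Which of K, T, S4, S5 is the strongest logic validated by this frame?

S5

Reflexive (axiom T): yes — every world is R-related to itself.
Transitive (axiom 4): yes — every two-step R-path is closed by a direct edge.
Euclidean (axiom 5): yes — any two successors of a common world are R-related.
So F validates K, T, S4, S5. The strongest is S5.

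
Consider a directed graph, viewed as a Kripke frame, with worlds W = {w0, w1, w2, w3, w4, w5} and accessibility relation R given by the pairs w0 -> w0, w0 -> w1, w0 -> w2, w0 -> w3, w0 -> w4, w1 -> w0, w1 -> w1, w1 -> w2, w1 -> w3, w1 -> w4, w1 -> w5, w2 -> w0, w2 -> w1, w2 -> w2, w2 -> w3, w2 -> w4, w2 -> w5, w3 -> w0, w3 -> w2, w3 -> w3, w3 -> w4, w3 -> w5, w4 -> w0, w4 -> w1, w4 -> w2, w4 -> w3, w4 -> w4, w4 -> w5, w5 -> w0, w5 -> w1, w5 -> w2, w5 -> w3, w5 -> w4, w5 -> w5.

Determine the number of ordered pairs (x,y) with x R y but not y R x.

Enumerating: (w1,w3), (w5,w0).

2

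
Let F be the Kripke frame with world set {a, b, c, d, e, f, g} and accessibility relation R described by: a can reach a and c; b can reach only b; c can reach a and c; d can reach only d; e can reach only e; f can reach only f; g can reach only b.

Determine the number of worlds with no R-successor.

0

R is serial; there are no such worlds.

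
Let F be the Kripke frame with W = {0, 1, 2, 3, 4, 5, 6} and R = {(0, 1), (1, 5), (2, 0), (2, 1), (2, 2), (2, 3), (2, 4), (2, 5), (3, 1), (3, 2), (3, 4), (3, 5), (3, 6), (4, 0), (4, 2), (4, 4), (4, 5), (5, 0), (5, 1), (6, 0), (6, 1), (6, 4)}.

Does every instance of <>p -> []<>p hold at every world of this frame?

The schema 5 characterises exactly the Euclidean frames.
Euclidean: no — 2 R 0 and 2 R 3, but not 0 R 3.

No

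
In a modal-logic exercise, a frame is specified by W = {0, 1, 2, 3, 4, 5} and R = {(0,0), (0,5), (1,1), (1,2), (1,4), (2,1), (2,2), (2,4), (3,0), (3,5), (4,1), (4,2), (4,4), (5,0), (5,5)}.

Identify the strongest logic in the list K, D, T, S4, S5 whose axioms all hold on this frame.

Serial (axiom D): yes — every world has a successor (e.g. 0 R 0).
Reflexive (axiom T): no — 3 is not related to itself.
Transitive (axiom 4): yes — every two-step R-path is closed by a direct edge.
Euclidean (axiom 5): yes — any two successors of a common world are R-related.
So F validates K, D; T would additionally require R to be reflexive. The strongest is D.

D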